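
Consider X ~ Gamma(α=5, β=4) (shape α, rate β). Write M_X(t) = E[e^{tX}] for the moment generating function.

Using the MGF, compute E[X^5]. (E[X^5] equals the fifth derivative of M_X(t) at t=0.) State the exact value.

M_X(t) = 1024/(4 - t)^5
M′(t) = 5120/(t^6 - 24*t^5 + 240*t^4 - 1280*t^3 + 3840*t^2 - 6144*t + 4096)
M′′(t) = -30720/(t^7 - 28*t^6 + 336*t^5 - 2240*t^4 + 8960*t^3 - 21504*t^2 + 28672*t - 16384)
M′′′(t) = 215040/(t^8 - 32*t^7 + 448*t^6 - 3584*t^5 + 17920*t^4 - 57344*t^3 + 114688*t^2 - 131072*t + 65536)
M′′′′(t) = -1720320/(t^9 - 36*t^8 + 576*t^7 - 5376*t^6 + 32256*t^5 - 129024*t^4 + 344064*t^3 - 589824*t^2 + 589824*t - 262144)
M′′′′′(t) = 15482880/(t^10 - 40*t^9 + 720*t^8 - 7680*t^7 + 53760*t^6 - 258048*t^5 + 860160*t^4 - 1966080*t^3 + 2949120*t^2 - 2621440*t + 1048576)

E[X^5] = M′′′′′(0) = 945/64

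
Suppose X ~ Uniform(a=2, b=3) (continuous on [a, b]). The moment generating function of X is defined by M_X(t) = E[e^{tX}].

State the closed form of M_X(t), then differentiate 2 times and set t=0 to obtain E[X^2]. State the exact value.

M_X(t) = (e^(3*t) - e^(2*t))/t
M′(t) = (3*t*e^(3*t) - 2*t*e^(2*t) - e^(3*t) + e^(2*t))/t^2
M′′(t) = (9*t^2*e^(3*t) - 4*t^2*e^(2*t) - 6*t*e^(3*t) + 4*t*e^(2*t) + 2*e^(3*t) - 2*e^(2*t))/t^3

E[X^2] = M′′(0) = 19/3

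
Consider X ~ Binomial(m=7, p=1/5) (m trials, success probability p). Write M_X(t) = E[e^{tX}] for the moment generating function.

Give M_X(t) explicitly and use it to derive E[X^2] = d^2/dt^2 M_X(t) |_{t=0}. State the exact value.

M_X(t) = (e^(t)/5 + 4/5)^7
M^(2)(t) = 49*e^(7*t)/78125 + 1008*e^(6*t)/78125 + 336*e^(5*t)/3125 + 7168*e^(4*t)/15625 + 16128*e^(3*t)/15625 + 86016*e^(2*t)/78125 + 28672*e^(t)/78125

E[X^2] = M^(2)(0) = 77/25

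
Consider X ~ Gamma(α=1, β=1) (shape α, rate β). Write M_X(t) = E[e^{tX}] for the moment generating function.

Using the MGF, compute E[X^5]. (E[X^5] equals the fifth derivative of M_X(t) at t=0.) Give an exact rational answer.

E[X^5] = M′′′′′(0) = 120

M_X(t) = 1/(1 - t)
M′(t) = 1/(t^2 - 2*t + 1)
M′′(t) = -2/(t^3 - 3*t^2 + 3*t - 1)
M′′′(t) = 6/(t^4 - 4*t^3 + 6*t^2 - 4*t + 1)
M′′′′(t) = -24/(t^5 - 5*t^4 + 10*t^3 - 10*t^2 + 5*t - 1)
M′′′′′(t) = 120/(t^6 - 6*t^5 + 15*t^4 - 20*t^3 + 15*t^2 - 6*t + 1)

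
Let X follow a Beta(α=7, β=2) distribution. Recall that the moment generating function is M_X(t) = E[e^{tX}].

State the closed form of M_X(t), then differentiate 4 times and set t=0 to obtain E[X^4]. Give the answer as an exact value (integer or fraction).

E[X^4] = M′′′′(0) = 14/33

M_X(t) = ₁F₁(7; 9; t)
M′(t) = 7*₁F₁(8; 10; t)/9
M′′(t) = 28*₁F₁(9; 11; t)/45
M′′′(t) = 28*₁F₁(10; 12; t)/55
M′′′′(t) = 14*₁F₁(11; 13; t)/33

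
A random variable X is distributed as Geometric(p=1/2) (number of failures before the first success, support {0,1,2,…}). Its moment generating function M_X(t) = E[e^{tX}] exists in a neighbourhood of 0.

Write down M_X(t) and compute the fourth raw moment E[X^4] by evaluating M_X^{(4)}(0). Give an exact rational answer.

M_X(t) = 1/(2*(1 - e^(t)/2))
D^4[M](t) = (-e^(4*t) - 22*e^(3*t) - 44*e^(2*t) - 8*e^(t))/(e^(5*t) - 10*e^(4*t) + 40*e^(3*t) - 80*e^(2*t) + 80*e^(t) - 32)

E[X^4] = D^4[M](0) = 75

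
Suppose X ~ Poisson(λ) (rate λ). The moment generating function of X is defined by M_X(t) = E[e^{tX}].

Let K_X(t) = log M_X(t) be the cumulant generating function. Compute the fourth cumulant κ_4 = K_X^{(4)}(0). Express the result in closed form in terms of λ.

M_X(t) = e^(λ*(e^(t) - 1))
K_X(t) = log M_X(t) = λ*(e^(t) - 1)
K′(t) = λ*e^(t)
K′′(t) = λ*e^(t)
K′′′(t) = λ*e^(t)
K′′′′(t) = λ*e^(t)

κ_4 = K′′′′(0) = λ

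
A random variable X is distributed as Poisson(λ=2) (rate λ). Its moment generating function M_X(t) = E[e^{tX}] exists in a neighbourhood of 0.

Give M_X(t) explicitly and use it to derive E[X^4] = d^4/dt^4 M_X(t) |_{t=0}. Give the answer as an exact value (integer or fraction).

E[X^4] = M′′′′(0) = 94

M_X(t) = e^(2*e^(t) - 2)
M′(t) = 2*e^(-2)*e^(t)*e^(2*e^(t))
M′′(t) = (4*e^(2*t)*e^(2*e^(t)) + 2*e^(t)*e^(2*e^(t)))*e^(-2)
M′′′(t) = (8*e^(3*t)*e^(2*e^(t)) + 12*e^(2*t)*e^(2*e^(t)) + 2*e^(t)*e^(2*e^(t)))*e^(-2)
M′′′′(t) = (16*e^(4*t)*e^(2*e^(t)) + 48*e^(3*t)*e^(2*e^(t)) + 28*e^(2*t)*e^(2*e^(t)) + 2*e^(t)*e^(2*e^(t)))*e^(-2)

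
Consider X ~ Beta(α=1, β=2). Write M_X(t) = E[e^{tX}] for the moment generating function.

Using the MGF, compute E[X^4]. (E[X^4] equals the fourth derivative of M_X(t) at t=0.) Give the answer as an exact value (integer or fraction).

E[X^4] = d^4M/dt^4 |_{t=0} = 1/15

M_X(t) = ₁F₁(1; 3; t)
dM/dt = ₁F₁(2; 4; t)/3
d^2M/dt^2 = ₁F₁(3; 5; t)/6
d^3M/dt^3 = ₁F₁(4; 6; t)/10
d^4M/dt^4 = ₁F₁(5; 7; t)/15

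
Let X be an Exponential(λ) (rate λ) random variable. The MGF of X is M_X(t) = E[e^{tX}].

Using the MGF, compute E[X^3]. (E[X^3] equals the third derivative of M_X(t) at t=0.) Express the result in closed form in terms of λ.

E[X^3] = M′′′(0) = 6/λ^3

M_X(t) = λ/(λ - t)
M′(t) = λ/(λ^2 - 2*λ*t + t^2)
M′′(t) = -2*λ/(-λ^3 + 3*λ^2*t - 3*λ*t^2 + t^3)
M′′′(t) = 6*λ/(λ^4 - 4*λ^3*t + 6*λ^2*t^2 - 4*λ*t^3 + t^4)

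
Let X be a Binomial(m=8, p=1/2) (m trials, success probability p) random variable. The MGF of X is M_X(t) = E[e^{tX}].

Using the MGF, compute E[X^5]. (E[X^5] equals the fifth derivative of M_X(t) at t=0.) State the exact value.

M_X(t) = (e^(t)/2 + 1/2)^8
dM/dt = e^(8*t)/32 + 7*e^(7*t)/32 + 21*e^(6*t)/32 + 35*e^(5*t)/32 + 35*e^(4*t)/32 + 21*e^(3*t)/32 + 7*e^(2*t)/32 + e^(t)/32
d^2M/dt^2 = e^(8*t)/4 + 49*e^(7*t)/32 + 63*e^(6*t)/16 + 175*e^(5*t)/32 + 35*e^(4*t)/8 + 63*e^(3*t)/32 + 7*e^(2*t)/16 + e^(t)/32
d^3M/dt^3 = 2*e^(8*t) + 343*e^(7*t)/32 + 189*e^(6*t)/8 + 875*e^(5*t)/32 + 35*e^(4*t)/2 + 189*e^(3*t)/32 + 7*e^(2*t)/8 + e^(t)/32
d^4M/dt^4 = 16*e^(8*t) + 2401*e^(7*t)/32 + 567*e^(6*t)/4 + 4375*e^(5*t)/32 + 70*e^(4*t) + 567*e^(3*t)/32 + 7*e^(2*t)/4 + e^(t)/32
d^5M/dt^5 = 128*e^(8*t) + 16807*e^(7*t)/32 + 1701*e^(6*t)/2 + 21875*e^(5*t)/32 + 280*e^(4*t) + 1701*e^(3*t)/32 + 7*e^(2*t)/2 + e^(t)/32

E[X^5] = d^5M/dt^5 |_{t=0} = 2524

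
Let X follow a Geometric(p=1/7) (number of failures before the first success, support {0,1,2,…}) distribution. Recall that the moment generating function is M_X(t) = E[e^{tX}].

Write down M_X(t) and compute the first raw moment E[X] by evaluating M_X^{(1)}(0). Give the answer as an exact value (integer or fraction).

M_X(t) = 1/(7*(1 - 6*e^(t)/7))
M′(t) = 6*e^(t)/(36*e^(2*t) - 84*e^(t) + 49)

E[X] = M′(0) = 6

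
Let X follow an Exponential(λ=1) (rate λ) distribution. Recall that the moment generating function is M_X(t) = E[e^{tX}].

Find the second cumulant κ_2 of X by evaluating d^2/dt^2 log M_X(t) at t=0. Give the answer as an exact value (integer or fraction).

M_X(t) = 1/(1 - t)
K_X(t) = log M_X(t) = -log(1 - t)
K^(2)(t) = 1/(t^2 - 2*t + 1)

κ_2 = K^(2)(0) = 1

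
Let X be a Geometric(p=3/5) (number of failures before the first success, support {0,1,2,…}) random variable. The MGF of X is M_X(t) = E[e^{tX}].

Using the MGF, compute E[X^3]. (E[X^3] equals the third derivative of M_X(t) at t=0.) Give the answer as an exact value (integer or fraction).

M_X(t) = 3/(5*(1 - 2*e^(t)/5))
M′(t) = 6*e^(t)/(4*e^(2*t) - 20*e^(t) + 25)
M′′(t) = (-12*e^(2*t) - 30*e^(t))/(8*e^(3*t) - 60*e^(2*t) + 150*e^(t) - 125)
M′′′(t) = (24*e^(3*t) + 240*e^(2*t) + 150*e^(t))/(16*e^(4*t) - 160*e^(3*t) + 600*e^(2*t) - 1000*e^(t) + 625)

E[X^3] = M′′′(0) = 46/9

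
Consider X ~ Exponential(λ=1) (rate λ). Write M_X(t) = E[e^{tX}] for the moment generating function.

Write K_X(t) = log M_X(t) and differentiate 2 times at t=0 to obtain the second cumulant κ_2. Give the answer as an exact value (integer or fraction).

M_X(t) = 1/(1 - t)
K_X(t) = log M_X(t) = -log(1 - t)
K^(2)(t) = 1/(t^2 - 2*t + 1)

κ_2 = K^(2)(0) = 1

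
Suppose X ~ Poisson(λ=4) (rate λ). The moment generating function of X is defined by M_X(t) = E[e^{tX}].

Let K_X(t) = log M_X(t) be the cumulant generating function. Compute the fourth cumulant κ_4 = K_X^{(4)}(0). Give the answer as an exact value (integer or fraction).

κ_4 = d^4K/dt^4 |_{t=0} = 4

M_X(t) = e^(4*e^(t) - 4)
K_X(t) = log M_X(t) = 4*e^(t) - 4
dK/dt = 4*e^(t)
d^2K/dt^2 = 4*e^(t)
d^3K/dt^3 = 4*e^(t)
d^4K/dt^4 = 4*e^(t)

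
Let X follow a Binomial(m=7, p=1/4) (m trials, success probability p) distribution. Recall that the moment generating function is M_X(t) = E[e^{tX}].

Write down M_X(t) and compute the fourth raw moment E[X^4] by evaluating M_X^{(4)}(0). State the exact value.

M_X(t) = (e^(t)/4 + 3/4)^7
M′(t) = 7*e^(7*t)/16384 + 63*e^(6*t)/8192 + 945*e^(5*t)/16384 + 945*e^(4*t)/4096 + 8505*e^(3*t)/16384 + 5103*e^(2*t)/8192 + 5103*e^(t)/16384
M′′(t) = 49*e^(7*t)/16384 + 189*e^(6*t)/4096 + 4725*e^(5*t)/16384 + 945*e^(4*t)/1024 + 25515*e^(3*t)/16384 + 5103*e^(2*t)/4096 + 5103*e^(t)/16384
M′′′(t) = 343*e^(7*t)/16384 + 567*e^(6*t)/2048 + 23625*e^(5*t)/16384 + 945*e^(4*t)/256 + 76545*e^(3*t)/16384 + 5103*e^(2*t)/2048 + 5103*e^(t)/16384
M′′′′(t) = 2401*e^(7*t)/16384 + 1701*e^(6*t)/1024 + 118125*e^(5*t)/16384 + 945*e^(4*t)/64 + 229635*e^(3*t)/16384 + 5103*e^(2*t)/1024 + 5103*e^(t)/16384

E[X^4] = M′′′′(0) = 1379/32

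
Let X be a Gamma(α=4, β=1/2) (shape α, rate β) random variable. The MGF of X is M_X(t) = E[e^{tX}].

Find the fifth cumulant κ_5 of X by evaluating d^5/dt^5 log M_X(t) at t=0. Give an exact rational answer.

M_X(t) = 1/(16*(1/2 - t)^4)
K_X(t) = log M_X(t) = -4*log(1/2 - t) - 4*log(2)
K′(t) = -8/(2*t - 1)
K′′(t) = 16/(4*t^2 - 4*t + 1)
K′′′(t) = -64/(8*t^3 - 12*t^2 + 6*t - 1)
K′′′′(t) = 384/(16*t^4 - 32*t^3 + 24*t^2 - 8*t + 1)
K′′′′′(t) = -3072/(32*t^5 - 80*t^4 + 80*t^3 - 40*t^2 + 10*t - 1)

κ_5 = K′′′′′(0) = 3072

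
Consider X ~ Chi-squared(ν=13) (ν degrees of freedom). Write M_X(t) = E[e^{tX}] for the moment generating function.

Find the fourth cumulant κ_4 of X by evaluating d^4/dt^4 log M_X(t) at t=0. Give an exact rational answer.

κ_4 = K^(4)(0) = 624

M_X(t) = (1 - 2*t)^(-13/2)
K_X(t) = log M_X(t) = -13*log(1 - 2*t)/2
K^(4)(t) = 624/(16*t^4 - 32*t^3 + 24*t^2 - 8*t + 1)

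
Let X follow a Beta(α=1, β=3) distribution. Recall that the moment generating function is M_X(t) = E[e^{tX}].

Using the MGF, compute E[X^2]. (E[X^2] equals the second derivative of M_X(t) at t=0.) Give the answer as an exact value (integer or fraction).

M_X(t) = ₁F₁(1; 4; t)
M′(t) = ₁F₁(2; 5; t)/4
M′′(t) = ₁F₁(3; 6; t)/10

E[X^2] = M′′(0) = 1/10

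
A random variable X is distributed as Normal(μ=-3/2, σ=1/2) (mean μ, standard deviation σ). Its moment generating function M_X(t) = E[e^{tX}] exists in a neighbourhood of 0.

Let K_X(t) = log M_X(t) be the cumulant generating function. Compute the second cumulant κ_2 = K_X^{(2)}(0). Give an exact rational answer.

κ_2 = K′′(0) = 1/4

M_X(t) = e^(t^2/8 - 3*t/2)
K_X(t) = log M_X(t) = t^2/8 - 3*t/2
K′(t) = t/4 - 3/2
K′′(t) = 1/4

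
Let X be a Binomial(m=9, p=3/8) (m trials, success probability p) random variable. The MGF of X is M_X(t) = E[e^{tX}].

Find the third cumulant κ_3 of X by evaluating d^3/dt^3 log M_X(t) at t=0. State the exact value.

κ_3 = D^3[K](0) = 135/256

M_X(t) = (3*e^(t)/8 + 5/8)^9
K_X(t) = log M_X(t) = 9*log(3*e^(t)/8 + 5/8)
D^3[K](t) = (-405*e^(2*t) + 675*e^(t))/(27*e^(3*t) + 135*e^(2*t) + 225*e^(t) + 125)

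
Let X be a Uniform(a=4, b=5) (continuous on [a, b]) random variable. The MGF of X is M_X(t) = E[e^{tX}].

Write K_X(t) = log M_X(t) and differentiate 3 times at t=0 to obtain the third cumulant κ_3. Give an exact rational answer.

κ_3 = K^(3)(0) = 0

M_X(t) = (e^(5*t) - e^(4*t))/t
K_X(t) = log M_X(t) = -log(t) + log(e^(5*t) - e^(4*t))
K^(3)(t) = (t^3*e^(2*t) + t^3*e^(t) - 2*e^(3*t) + 6*e^(2*t) - 6*e^(t) + 2)/(t^3*e^(3*t) - 3*t^3*e^(2*t) + 3*t^3*e^(t) - t^3)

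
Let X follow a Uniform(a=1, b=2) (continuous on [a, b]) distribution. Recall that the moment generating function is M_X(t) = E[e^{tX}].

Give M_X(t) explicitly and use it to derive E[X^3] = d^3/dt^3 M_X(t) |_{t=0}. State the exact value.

E[X^3] = D^3[M](0) = 15/4

M_X(t) = (e^(2*t) - e^(t))/t
D^3[M](t) = (8*t^3*e^(2*t) - t^3*e^(t) - 12*t^2*e^(2*t) + 3*t^2*e^(t) + 12*t*e^(2*t) - 6*t*e^(t) - 6*e^(2*t) + 6*e^(t))/t^4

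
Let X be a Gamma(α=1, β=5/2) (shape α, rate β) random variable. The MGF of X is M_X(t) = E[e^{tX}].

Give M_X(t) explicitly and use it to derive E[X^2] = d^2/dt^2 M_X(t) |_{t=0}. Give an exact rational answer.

E[X^2] = D^2[M](0) = 8/25

M_X(t) = 5/(2*(5/2 - t))
D^2[M](t) = -40/(8*t^3 - 60*t^2 + 150*t - 125)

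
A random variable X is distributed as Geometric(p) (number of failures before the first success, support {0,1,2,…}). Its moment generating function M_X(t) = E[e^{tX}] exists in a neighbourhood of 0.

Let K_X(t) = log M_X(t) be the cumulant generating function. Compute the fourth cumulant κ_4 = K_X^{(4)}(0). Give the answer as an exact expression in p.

κ_4 = D^4[K](0) = (-p^3 + 7*p^2 - 12*p + 6)/p^4

M_X(t) = p/(-(1 - p)*e^(t) + 1)
K_X(t) = log M_X(t) = log(p) - log(-(1 - p)*e^(t) + 1)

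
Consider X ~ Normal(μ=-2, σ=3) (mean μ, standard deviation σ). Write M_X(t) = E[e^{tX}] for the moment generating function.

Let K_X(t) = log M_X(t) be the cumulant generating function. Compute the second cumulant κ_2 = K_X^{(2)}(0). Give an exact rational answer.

κ_2 = D^2[K](0) = 9

M_X(t) = e^(9*t^2/2 - 2*t)
K_X(t) = log M_X(t) = 9*t^2/2 - 2*t
D^2[K](t) = 9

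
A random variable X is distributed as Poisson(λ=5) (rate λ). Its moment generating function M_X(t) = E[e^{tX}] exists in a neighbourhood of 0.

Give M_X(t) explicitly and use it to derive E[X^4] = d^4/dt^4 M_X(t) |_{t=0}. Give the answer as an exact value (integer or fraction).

M_X(t) = e^(5*e^(t) - 5)
M′(t) = 5*e^(-5)*e^(t)*e^(5*e^(t))
M′′(t) = (25*e^(2*t)*e^(5*e^(t)) + 5*e^(t)*e^(5*e^(t)))*e^(-5)
M′′′(t) = (125*e^(3*t)*e^(5*e^(t)) + 75*e^(2*t)*e^(5*e^(t)) + 5*e^(t)*e^(5*e^(t)))*e^(-5)
M′′′′(t) = (625*e^(4*t)*e^(5*e^(t)) + 750*e^(3*t)*e^(5*e^(t)) + 175*e^(2*t)*e^(5*e^(t)) + 5*e^(t)*e^(5*e^(t)))*e^(-5)

E[X^4] = M′′′′(0) = 1555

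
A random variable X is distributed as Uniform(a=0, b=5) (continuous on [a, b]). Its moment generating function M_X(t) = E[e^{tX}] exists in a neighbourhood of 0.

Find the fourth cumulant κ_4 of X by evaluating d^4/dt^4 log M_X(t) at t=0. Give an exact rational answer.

κ_4 = d^4K/dt^4 |_{t=0} = -125/24

M_X(t) = (e^(5*t) - 1)/(5*t)
K_X(t) = log M_X(t) = -log(t) + log(e^(5*t) - 1) - log(5)
dK/dt = (5*t*e^(5*t) - e^(5*t) + 1)/(t*e^(5*t) - t)
d^2K/dt^2 = (-25*t^2*e^(5*t) + e^(10*t) - 2*e^(5*t) + 1)/(t^2*e^(10*t) - 2*t^2*e^(5*t) + t^2)
d^3K/dt^3 = (125*t^3*e^(10*t) + 125*t^3*e^(5*t) - 2*e^(15*t) + 6*e^(10*t) - 6*e^(5*t) + 2)/(t^3*e^(15*t) - 3*t^3*e^(10*t) + 3*t^3*e^(5*t) - t^3)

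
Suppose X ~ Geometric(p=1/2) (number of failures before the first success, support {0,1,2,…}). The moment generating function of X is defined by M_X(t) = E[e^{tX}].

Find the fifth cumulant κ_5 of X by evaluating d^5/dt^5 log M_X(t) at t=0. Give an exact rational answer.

M_X(t) = 1/(2*(1 - e^(t)/2))
K_X(t) = log M_X(t) = -log(1 - e^(t)/2) - log(2)
K^(5)(t) = (-2*e^(4*t) - 44*e^(3*t) - 88*e^(2*t) - 16*e^(t))/(e^(5*t) - 10*e^(4*t) + 40*e^(3*t) - 80*e^(2*t) + 80*e^(t) - 32)

κ_5 = K^(5)(0) = 150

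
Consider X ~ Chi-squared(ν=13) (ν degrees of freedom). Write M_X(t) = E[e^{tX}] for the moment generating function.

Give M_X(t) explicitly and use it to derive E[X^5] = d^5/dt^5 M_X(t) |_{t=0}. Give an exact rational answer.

M_X(t) = (1 - 2*t)^(-13/2)

E[X^5] = M^(5)(0) = 1322685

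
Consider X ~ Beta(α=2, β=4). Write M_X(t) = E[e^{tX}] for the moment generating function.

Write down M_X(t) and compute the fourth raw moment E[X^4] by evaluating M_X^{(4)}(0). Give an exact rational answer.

E[X^4] = d^4M/dt^4 |_{t=0} = 5/126

M_X(t) = ₁F₁(2; 6; t)
dM/dt = ₁F₁(3; 7; t)/3
d^2M/dt^2 = ₁F₁(4; 8; t)/7
d^3M/dt^3 = ₁F₁(5; 9; t)/14
d^4M/dt^4 = 5*₁F₁(6; 10; t)/126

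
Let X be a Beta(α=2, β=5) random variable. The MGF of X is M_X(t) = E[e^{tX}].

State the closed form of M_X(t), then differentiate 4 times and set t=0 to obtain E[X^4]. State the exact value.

E[X^4] = D^4[M](0) = 1/42

M_X(t) = ₁F₁(2; 7; t)
D^4[M](t) = ₁F₁(6; 11; t)/42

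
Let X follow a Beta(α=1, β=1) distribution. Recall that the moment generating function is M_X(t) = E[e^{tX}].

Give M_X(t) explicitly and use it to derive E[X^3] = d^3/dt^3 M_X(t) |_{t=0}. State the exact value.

E[X^3] = M′′′(0) = 1/4

M_X(t) = ₁F₁(1; 2; t)
M′(t) = ₁F₁(2; 3; t)/2
M′′(t) = ₁F₁(3; 4; t)/3
M′′′(t) = ₁F₁(4; 5; t)/4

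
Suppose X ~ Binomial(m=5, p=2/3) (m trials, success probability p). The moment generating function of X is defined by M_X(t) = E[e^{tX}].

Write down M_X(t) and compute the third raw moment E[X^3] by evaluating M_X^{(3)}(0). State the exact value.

M_X(t) = (2*e^(t)/3 + 1/3)^5
dM/dt = 160*e^(5*t)/243 + 320*e^(4*t)/243 + 80*e^(3*t)/81 + 80*e^(2*t)/243 + 10*e^(t)/243
d^2M/dt^2 = 800*e^(5*t)/243 + 1280*e^(4*t)/243 + 80*e^(3*t)/27 + 160*e^(2*t)/243 + 10*e^(t)/243
d^3M/dt^3 = 4000*e^(5*t)/243 + 5120*e^(4*t)/243 + 80*e^(3*t)/9 + 320*e^(2*t)/243 + 10*e^(t)/243

E[X^3] = d^3M/dt^3 |_{t=0} = 430/9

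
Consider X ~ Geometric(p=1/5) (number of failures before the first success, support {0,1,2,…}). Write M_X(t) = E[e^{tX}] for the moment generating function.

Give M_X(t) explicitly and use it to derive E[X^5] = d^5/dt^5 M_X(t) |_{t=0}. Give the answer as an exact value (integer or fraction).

M_X(t) = 1/(5*(1 - 4*e^(t)/5))

E[X^5] = D^5[M](0) = 194404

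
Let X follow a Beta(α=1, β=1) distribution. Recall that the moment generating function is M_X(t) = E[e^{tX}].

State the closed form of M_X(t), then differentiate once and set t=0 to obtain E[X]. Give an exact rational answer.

E[X] = M^(1)(0) = 1/2

M_X(t) = ₁F₁(1; 2; t)
M^(1)(t) = ₁F₁(2; 3; t)/2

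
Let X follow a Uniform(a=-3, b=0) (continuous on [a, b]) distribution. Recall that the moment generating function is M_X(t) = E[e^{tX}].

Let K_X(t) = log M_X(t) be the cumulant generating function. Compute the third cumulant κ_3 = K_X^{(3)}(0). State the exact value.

M_X(t) = (1 - e^(-3*t))/(3*t)
K_X(t) = log M_X(t) = -log(t) + log(1 - e^(-3*t)) - log(3)
D^3[K](t) = (27*t^3*e^(6*t) + 27*t^3*e^(3*t) - 2*e^(9*t) + 6*e^(6*t) - 6*e^(3*t) + 2)/(t^3*e^(9*t) - 3*t^3*e^(6*t) + 3*t^3*e^(3*t) - t^3)

κ_3 = D^3[K](0) = 0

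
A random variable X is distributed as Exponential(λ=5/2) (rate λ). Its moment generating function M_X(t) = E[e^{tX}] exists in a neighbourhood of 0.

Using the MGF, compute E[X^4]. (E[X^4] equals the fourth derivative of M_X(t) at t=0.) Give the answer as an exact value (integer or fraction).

E[X^4] = d^4M/dt^4 |_{t=0} = 384/625

M_X(t) = 5/(2*(5/2 - t))
dM/dt = 10/(4*t^2 - 20*t + 25)
d^2M/dt^2 = -40/(8*t^3 - 60*t^2 + 150*t - 125)
d^3M/dt^3 = 240/(16*t^4 - 160*t^3 + 600*t^2 - 1000*t + 625)
d^4M/dt^4 = -1920/(32*t^5 - 400*t^4 + 2000*t^3 - 5000*t^2 + 6250*t - 3125)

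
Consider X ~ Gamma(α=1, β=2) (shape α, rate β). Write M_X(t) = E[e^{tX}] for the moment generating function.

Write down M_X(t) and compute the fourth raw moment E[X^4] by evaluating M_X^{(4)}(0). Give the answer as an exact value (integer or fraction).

M_X(t) = 2/(2 - t)
M′(t) = 2/(t^2 - 4*t + 4)
M′′(t) = -4/(t^3 - 6*t^2 + 12*t - 8)
M′′′(t) = 12/(t^4 - 8*t^3 + 24*t^2 - 32*t + 16)
M′′′′(t) = -48/(t^5 - 10*t^4 + 40*t^3 - 80*t^2 + 80*t - 32)

E[X^4] = M′′′′(0) = 3/2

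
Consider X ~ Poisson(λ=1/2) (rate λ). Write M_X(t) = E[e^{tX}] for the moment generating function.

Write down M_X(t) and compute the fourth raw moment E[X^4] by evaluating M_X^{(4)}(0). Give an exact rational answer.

M_X(t) = e^(e^(t)/2 - 1/2)
M′(t) = e^(-1/2)*e^(t)*e^(e^(t)/2)/2
M′′(t) = (e^(2*t)*e^(e^(t)/2) + 2*e^(t)*e^(e^(t)/2))*e^(-1/2)/4
M′′′(t) = (e^(3*t)*e^(e^(t)/2) + 6*e^(2*t)*e^(e^(t)/2) + 4*e^(t)*e^(e^(t)/2))*e^(-1/2)/8
M′′′′(t) = (e^(4*t)*e^(e^(t)/2) + 12*e^(3*t)*e^(e^(t)/2) + 28*e^(2*t)*e^(e^(t)/2) + 8*e^(t)*e^(e^(t)/2))*e^(-1/2)/16

E[X^4] = M′′′′(0) = 49/16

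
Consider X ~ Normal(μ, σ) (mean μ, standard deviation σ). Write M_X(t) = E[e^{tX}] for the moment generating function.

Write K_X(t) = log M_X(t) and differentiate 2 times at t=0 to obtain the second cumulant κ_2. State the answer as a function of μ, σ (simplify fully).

M_X(t) = e^(μ*t + σ^2*t^2/2)
K_X(t) = log M_X(t) = μ*t + σ^2*t^2/2
dK/dt = μ + σ^2*t
d^2K/dt^2 = σ^2

κ_2 = d^2K/dt^2 |_{t=0} = σ^2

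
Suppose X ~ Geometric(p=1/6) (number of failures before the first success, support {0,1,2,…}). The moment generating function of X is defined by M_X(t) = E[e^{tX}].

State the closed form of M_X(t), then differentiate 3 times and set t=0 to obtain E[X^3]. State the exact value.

E[X^3] = M^(3)(0) = 905

M_X(t) = 1/(6*(1 - 5*e^(t)/6))
M^(3)(t) = (125*e^(3*t) + 600*e^(2*t) + 180*e^(t))/(625*e^(4*t) - 3000*e^(3*t) + 5400*e^(2*t) - 4320*e^(t) + 1296)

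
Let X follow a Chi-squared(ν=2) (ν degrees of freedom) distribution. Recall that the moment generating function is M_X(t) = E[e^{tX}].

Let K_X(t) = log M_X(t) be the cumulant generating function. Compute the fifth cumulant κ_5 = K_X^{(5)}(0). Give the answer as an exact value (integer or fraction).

M_X(t) = 1/(1 - 2*t)
K_X(t) = log M_X(t) = -log(1 - 2*t)
K′(t) = -2/(2*t - 1)
K′′(t) = 4/(4*t^2 - 4*t + 1)
K′′′(t) = -16/(8*t^3 - 12*t^2 + 6*t - 1)
K′′′′(t) = 96/(16*t^4 - 32*t^3 + 24*t^2 - 8*t + 1)
K′′′′′(t) = -768/(32*t^5 - 80*t^4 + 80*t^3 - 40*t^2 + 10*t - 1)

κ_5 = K′′′′′(0) = 768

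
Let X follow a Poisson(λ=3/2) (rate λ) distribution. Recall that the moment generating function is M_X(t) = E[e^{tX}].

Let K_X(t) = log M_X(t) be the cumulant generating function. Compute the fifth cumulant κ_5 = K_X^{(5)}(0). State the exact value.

M_X(t) = e^(3*e^(t)/2 - 3/2)
K_X(t) = log M_X(t) = 3*e^(t)/2 - 3/2
dK/dt = 3*e^(t)/2
d^2K/dt^2 = 3*e^(t)/2
d^3K/dt^3 = 3*e^(t)/2
d^4K/dt^4 = 3*e^(t)/2
d^5K/dt^5 = 3*e^(t)/2

κ_5 = d^5K/dt^5 |_{t=0} = 3/2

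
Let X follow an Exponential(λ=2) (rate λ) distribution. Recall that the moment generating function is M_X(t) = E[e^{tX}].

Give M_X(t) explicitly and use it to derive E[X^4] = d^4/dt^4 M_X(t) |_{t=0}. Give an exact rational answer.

M_X(t) = 2/(2 - t)
M^(4)(t) = -48/(t^5 - 10*t^4 + 40*t^3 - 80*t^2 + 80*t - 32)

E[X^4] = M^(4)(0) = 3/2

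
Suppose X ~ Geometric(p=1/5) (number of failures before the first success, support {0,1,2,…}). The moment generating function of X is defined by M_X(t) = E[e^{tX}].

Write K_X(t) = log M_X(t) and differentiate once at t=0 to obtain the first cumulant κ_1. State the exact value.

M_X(t) = 1/(5*(1 - 4*e^(t)/5))
K_X(t) = log M_X(t) = -log(1 - 4*e^(t)/5) - log(5)
K′(t) = -4*e^(t)/(4*e^(t) - 5)

κ_1 = K′(0) = 4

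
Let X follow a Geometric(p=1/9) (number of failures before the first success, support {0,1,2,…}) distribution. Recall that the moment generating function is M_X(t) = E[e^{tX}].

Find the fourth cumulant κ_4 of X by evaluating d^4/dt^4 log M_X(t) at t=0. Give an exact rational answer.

M_X(t) = 1/(9*(1 - 8*e^(t)/9))
K_X(t) = log M_X(t) = -log(1 - 8*e^(t)/9) - 2*log(3)
K′(t) = -8*e^(t)/(8*e^(t) - 9)
K′′(t) = 72*e^(t)/(64*e^(2*t) - 144*e^(t) + 81)
K′′′(t) = (-576*e^(2*t) - 648*e^(t))/(512*e^(3*t) - 1728*e^(2*t) + 1944*e^(t) - 729)
K′′′′(t) = (4608*e^(3*t) + 20736*e^(2*t) + 5832*e^(t))/(4096*e^(4*t) - 18432*e^(3*t) + 31104*e^(2*t) - 23328*e^(t) + 6561)

κ_4 = K′′′′(0) = 31176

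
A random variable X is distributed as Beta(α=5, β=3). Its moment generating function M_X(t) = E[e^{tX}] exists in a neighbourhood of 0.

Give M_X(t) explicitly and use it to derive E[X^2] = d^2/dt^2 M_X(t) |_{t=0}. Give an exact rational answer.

E[X^2] = d^2M/dt^2 |_{t=0} = 5/12

M_X(t) = ₁F₁(5; 8; t)
dM/dt = 5*₁F₁(6; 9; t)/8
d^2M/dt^2 = 5*₁F₁(7; 10; t)/12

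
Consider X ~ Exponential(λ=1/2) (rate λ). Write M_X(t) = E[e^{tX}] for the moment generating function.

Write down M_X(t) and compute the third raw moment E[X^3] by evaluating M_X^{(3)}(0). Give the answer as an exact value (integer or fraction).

M_X(t) = 1/(2*(1/2 - t))
M′(t) = 2/(4*t^2 - 4*t + 1)
M′′(t) = -8/(8*t^3 - 12*t^2 + 6*t - 1)
M′′′(t) = 48/(16*t^4 - 32*t^3 + 24*t^2 - 8*t + 1)

E[X^3] = M′′′(0) = 48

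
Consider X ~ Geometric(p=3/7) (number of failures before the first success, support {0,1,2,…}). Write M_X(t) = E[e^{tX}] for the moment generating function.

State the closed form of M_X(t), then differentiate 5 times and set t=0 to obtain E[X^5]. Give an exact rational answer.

E[X^5] = d^5M/dt^5 |_{t=0} = 135628/81

M_X(t) = 3/(7*(1 - 4*e^(t)/7))
dM/dt = 12*e^(t)/(16*e^(2*t) - 56*e^(t) + 49)
d^2M/dt^2 = (-48*e^(2*t) - 84*e^(t))/(64*e^(3*t) - 336*e^(2*t) + 588*e^(t) - 343)
d^3M/dt^3 = (192*e^(3*t) + 1344*e^(2*t) + 588*e^(t))/(256*e^(4*t) - 1792*e^(3*t) + 4704*e^(2*t) - 5488*e^(t) + 2401)
d^4M/dt^4 = (-768*e^(4*t) - 14784*e^(3*t) - 25872*e^(2*t) - 4116*e^(t))/(1024*e^(5*t) - 8960*e^(4*t) + 31360*e^(3*t) - 54880*e^(2*t) + 48020*e^(t) - 16807)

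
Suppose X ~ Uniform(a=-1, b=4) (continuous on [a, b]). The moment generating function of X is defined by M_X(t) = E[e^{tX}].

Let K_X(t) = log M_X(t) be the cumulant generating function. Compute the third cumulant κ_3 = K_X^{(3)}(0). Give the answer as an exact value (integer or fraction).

M_X(t) = (e^(4*t) - e^(-t))/(5*t)
K_X(t) = log M_X(t) = -log(t) + log(e^(4*t) - e^(-t)) - log(5)
K^(3)(t) = (125*t^3*e^(10*t) + 125*t^3*e^(5*t) - 2*e^(15*t) + 6*e^(10*t) - 6*e^(5*t) + 2)/(t^3*e^(15*t) - 3*t^3*e^(10*t) + 3*t^3*e^(5*t) - t^3)

κ_3 = K^(3)(0) = 0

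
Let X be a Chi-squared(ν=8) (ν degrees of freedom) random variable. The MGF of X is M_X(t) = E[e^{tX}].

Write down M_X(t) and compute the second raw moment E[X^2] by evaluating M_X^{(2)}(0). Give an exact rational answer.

E[X^2] = M′′(0) = 80

M_X(t) = (1 - 2*t)^(-4)
M′(t) = -8/(32*t^5 - 80*t^4 + 80*t^3 - 40*t^2 + 10*t - 1)
M′′(t) = 80/(64*t^6 - 192*t^5 + 240*t^4 - 160*t^3 + 60*t^2 - 12*t + 1)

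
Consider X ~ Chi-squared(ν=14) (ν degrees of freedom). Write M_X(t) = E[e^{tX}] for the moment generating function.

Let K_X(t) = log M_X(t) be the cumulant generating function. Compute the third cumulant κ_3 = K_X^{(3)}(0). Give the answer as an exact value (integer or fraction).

κ_3 = D^3[K](0) = 112

M_X(t) = (1 - 2*t)^(-7)
K_X(t) = log M_X(t) = -7*log(1 - 2*t)
D^3[K](t) = -112/(8*t^3 - 12*t^2 + 6*t - 1)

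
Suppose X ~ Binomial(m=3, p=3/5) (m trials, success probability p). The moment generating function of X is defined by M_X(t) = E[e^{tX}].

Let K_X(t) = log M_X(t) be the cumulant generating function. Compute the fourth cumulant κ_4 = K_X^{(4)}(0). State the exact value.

M_X(t) = (3*e^(t)/5 + 2/5)^3
K_X(t) = log M_X(t) = 3*log(3*e^(t)/5 + 2/5)
dK/dt = 9*e^(t)/(3*e^(t) + 2)
d^2K/dt^2 = 18*e^(t)/(9*e^(2*t) + 12*e^(t) + 4)
d^3K/dt^3 = (-54*e^(2*t) + 36*e^(t))/(27*e^(3*t) + 54*e^(2*t) + 36*e^(t) + 8)
d^4K/dt^4 = (162*e^(3*t) - 432*e^(2*t) + 72*e^(t))/(81*e^(4*t) + 216*e^(3*t) + 216*e^(2*t) + 96*e^(t) + 16)

κ_4 = d^4K/dt^4 |_{t=0} = -198/625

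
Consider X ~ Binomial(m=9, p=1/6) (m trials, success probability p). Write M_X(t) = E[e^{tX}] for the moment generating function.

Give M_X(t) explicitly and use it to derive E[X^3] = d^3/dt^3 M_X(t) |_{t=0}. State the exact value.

E[X^3] = d^3M/dt^3 |_{t=0} = 59/6

M_X(t) = (e^(t)/6 + 5/6)^9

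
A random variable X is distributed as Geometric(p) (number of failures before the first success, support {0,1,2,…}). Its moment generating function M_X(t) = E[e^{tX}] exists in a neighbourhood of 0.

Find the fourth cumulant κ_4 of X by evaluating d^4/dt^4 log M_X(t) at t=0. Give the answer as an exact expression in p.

M_X(t) = p/(-(1 - p)*e^(t) + 1)
K_X(t) = log M_X(t) = log(p) - log(-(1 - p)*e^(t) + 1)

κ_4 = K^(4)(0) = (-p^3 + 7*p^2 - 12*p + 6)/p^4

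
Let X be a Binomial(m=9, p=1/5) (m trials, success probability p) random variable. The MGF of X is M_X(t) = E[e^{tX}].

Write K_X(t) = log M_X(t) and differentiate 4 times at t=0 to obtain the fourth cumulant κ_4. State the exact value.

M_X(t) = (e^(t)/5 + 4/5)^9
K_X(t) = log M_X(t) = 9*log(e^(t)/5 + 4/5)
dK/dt = 9*e^(t)/(e^(t) + 4)
d^2K/dt^2 = 36*e^(t)/(e^(2*t) + 8*e^(t) + 16)
d^3K/dt^3 = (-36*e^(2*t) + 144*e^(t))/(e^(3*t) + 12*e^(2*t) + 48*e^(t) + 64)
d^4K/dt^4 = (36*e^(3*t) - 576*e^(2*t) + 576*e^(t))/(e^(4*t) + 16*e^(3*t) + 96*e^(2*t) + 256*e^(t) + 256)

κ_4 = d^4K/dt^4 |_{t=0} = 36/625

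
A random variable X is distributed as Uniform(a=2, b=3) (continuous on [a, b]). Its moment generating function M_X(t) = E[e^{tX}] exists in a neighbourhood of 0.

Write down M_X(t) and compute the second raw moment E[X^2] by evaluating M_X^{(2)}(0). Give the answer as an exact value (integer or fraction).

M_X(t) = (e^(3*t) - e^(2*t))/t
M^(2)(t) = (9*t^2*e^(3*t) - 4*t^2*e^(2*t) - 6*t*e^(3*t) + 4*t*e^(2*t) + 2*e^(3*t) - 2*e^(2*t))/t^3

E[X^2] = M^(2)(0) = 19/3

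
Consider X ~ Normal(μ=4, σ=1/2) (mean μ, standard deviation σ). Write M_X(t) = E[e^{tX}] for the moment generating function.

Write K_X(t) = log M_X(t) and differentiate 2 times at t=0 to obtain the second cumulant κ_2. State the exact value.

κ_2 = D^2[K](0) = 1/4

M_X(t) = e^(t^2/8 + 4*t)
K_X(t) = log M_X(t) = t^2/8 + 4*t
D^2[K](t) = 1/4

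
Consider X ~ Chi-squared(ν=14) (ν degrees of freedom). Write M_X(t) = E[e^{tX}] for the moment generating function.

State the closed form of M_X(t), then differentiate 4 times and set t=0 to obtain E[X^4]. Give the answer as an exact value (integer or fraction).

M_X(t) = (1 - 2*t)^(-7)
dM/dt = 14/(256*t^8 - 1024*t^7 + 1792*t^6 - 1792*t^5 + 1120*t^4 - 448*t^3 + 112*t^2 - 16*t + 1)
d^2M/dt^2 = -224/(512*t^9 - 2304*t^8 + 4608*t^7 - 5376*t^6 + 4032*t^5 - 2016*t^4 + 672*t^3 - 144*t^2 + 18*t - 1)
d^3M/dt^3 = 4032/(1024*t^10 - 5120*t^9 + 11520*t^8 - 15360*t^7 + 13440*t^6 - 8064*t^5 + 3360*t^4 - 960*t^3 + 180*t^2 - 20*t + 1)
d^4M/dt^4 = -80640/(2048*t^11 - 11264*t^10 + 28160*t^9 - 42240*t^8 + 42240*t^7 - 29568*t^6 + 14784*t^5 - 5280*t^4 + 1320*t^3 - 220*t^2 + 22*t - 1)

E[X^4] = d^4M/dt^4 |_{t=0} = 80640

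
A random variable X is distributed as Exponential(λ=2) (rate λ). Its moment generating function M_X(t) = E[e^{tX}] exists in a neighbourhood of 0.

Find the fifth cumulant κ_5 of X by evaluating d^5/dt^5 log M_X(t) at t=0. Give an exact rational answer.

κ_5 = d^5K/dt^5 |_{t=0} = 3/4

M_X(t) = 2/(2 - t)
K_X(t) = log M_X(t) = -log(2 - t) + log(2)
dK/dt = -1/(t - 2)
d^2K/dt^2 = 1/(t^2 - 4*t + 4)
d^3K/dt^3 = -2/(t^3 - 6*t^2 + 12*t - 8)
d^4K/dt^4 = 6/(t^4 - 8*t^3 + 24*t^2 - 32*t + 16)
d^5K/dt^5 = -24/(t^5 - 10*t^4 + 40*t^3 - 80*t^2 + 80*t - 32)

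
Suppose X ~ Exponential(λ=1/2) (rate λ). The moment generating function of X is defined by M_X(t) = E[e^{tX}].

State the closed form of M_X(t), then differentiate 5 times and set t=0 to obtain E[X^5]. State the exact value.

E[X^5] = M′′′′′(0) = 3840

M_X(t) = 1/(2*(1/2 - t))
M′(t) = 2/(4*t^2 - 4*t + 1)
M′′(t) = -8/(8*t^3 - 12*t^2 + 6*t - 1)
M′′′(t) = 48/(16*t^4 - 32*t^3 + 24*t^2 - 8*t + 1)
M′′′′(t) = -384/(32*t^5 - 80*t^4 + 80*t^3 - 40*t^2 + 10*t - 1)
M′′′′′(t) = 3840/(64*t^6 - 192*t^5 + 240*t^4 - 160*t^3 + 60*t^2 - 12*t + 1)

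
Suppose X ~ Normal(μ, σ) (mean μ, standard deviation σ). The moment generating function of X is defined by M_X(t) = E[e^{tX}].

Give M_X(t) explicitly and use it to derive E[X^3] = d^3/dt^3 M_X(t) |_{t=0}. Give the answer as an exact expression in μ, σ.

E[X^3] = M′′′(0) = μ*(μ^2 + 3*σ^2)

M_X(t) = e^(μ*t + σ^2*t^2/2)
M′(t) = μ*e^(μ*t)*e^(σ^2*t^2/2) + σ^2*t*e^(μ*t)*e^(σ^2*t^2/2)
M′′(t) = μ^2*e^(μ*t)*e^(σ^2*t^2/2) + 2*μ*σ^2*t*e^(μ*t)*e^(σ^2*t^2/2) + σ^4*t^2*e^(μ*t)*e^(σ^2*t^2/2) + σ^2*e^(μ*t)*e^(σ^2*t^2/2)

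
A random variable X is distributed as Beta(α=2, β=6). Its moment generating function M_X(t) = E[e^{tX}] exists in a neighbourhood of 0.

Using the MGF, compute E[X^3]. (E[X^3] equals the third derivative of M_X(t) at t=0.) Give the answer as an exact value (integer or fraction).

E[X^3] = M^(3)(0) = 1/30

M_X(t) = ₁F₁(2; 8; t)
M^(3)(t) = ₁F₁(5; 11; t)/30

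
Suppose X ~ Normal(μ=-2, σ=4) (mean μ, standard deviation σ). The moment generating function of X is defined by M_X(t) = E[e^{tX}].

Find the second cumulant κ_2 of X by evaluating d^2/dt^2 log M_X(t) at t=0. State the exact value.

M_X(t) = e^(8*t^2 - 2*t)
K_X(t) = log M_X(t) = 8*t^2 - 2*t
D^2[K](t) = 16

κ_2 = D^2[K](0) = 16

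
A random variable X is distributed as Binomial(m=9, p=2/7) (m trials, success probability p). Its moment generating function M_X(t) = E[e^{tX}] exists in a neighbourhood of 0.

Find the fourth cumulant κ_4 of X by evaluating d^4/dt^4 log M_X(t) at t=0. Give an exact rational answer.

κ_4 = d^4K/dt^4 |_{t=0} = -990/2401

M_X(t) = (2*e^(t)/7 + 5/7)^9
K_X(t) = log M_X(t) = 9*log(2*e^(t)/7 + 5/7)
dK/dt = 18*e^(t)/(2*e^(t) + 5)
d^2K/dt^2 = 90*e^(t)/(4*e^(2*t) + 20*e^(t) + 25)
d^3K/dt^3 = (-180*e^(2*t) + 450*e^(t))/(8*e^(3*t) + 60*e^(2*t) + 150*e^(t) + 125)
d^4K/dt^4 = (360*e^(3*t) - 3600*e^(2*t) + 2250*e^(t))/(16*e^(4*t) + 160*e^(3*t) + 600*e^(2*t) + 1000*e^(t) + 625)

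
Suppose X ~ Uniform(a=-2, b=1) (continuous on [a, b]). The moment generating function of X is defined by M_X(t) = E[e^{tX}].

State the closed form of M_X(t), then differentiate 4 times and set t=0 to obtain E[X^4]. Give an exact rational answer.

E[X^4] = d^4M/dt^4 |_{t=0} = 11/5

M_X(t) = (e^(t) - e^(-2*t))/(3*t)
dM/dt = (t*e^(3*t) + 2*t - e^(3*t) + 1)*e^(-2*t)/(3*t^2)
d^2M/dt^2 = (t^2*e^(3*t) - 4*t^2 - 2*t*e^(3*t) - 4*t + 2*e^(3*t) - 2)*e^(-2*t)/(3*t^3)
d^3M/dt^3 = (t^3*e^(3*t) + 8*t^3 - 3*t^2*e^(3*t) + 12*t^2 + 6*t*e^(3*t) + 12*t - 6*e^(3*t) + 6)*e^(-2*t)/(3*t^4)
d^4M/dt^4 = (t^4*e^(3*t) - 16*t^4 - 4*t^3*e^(3*t) - 32*t^3 + 12*t^2*e^(3*t) - 48*t^2 - 24*t*e^(3*t) - 48*t + 24*e^(3*t) - 24)*e^(-2*t)/(3*t^5)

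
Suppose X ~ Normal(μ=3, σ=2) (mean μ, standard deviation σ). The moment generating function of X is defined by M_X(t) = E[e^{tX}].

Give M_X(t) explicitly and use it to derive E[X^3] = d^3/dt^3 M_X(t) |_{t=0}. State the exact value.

M_X(t) = e^(2*t^2 + 3*t)
M^(3)(t) = 64*t^3*e^(3*t)*e^(2*t^2) + 144*t^2*e^(3*t)*e^(2*t^2) + 156*t*e^(3*t)*e^(2*t^2) + 63*e^(3*t)*e^(2*t^2)

E[X^3] = M^(3)(0) = 63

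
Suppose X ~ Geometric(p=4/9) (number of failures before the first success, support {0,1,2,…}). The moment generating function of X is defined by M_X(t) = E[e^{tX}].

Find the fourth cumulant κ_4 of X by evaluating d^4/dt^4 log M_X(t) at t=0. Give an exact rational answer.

M_X(t) = 4/(9*(1 - 5*e^(t)/9))
K_X(t) = log M_X(t) = -log(1 - 5*e^(t)/9) - 2*log(3) + 2*log(2)
D^4[K](t) = (1125*e^(3*t) + 8100*e^(2*t) + 3645*e^(t))/(625*e^(4*t) - 4500*e^(3*t) + 12150*e^(2*t) - 14580*e^(t) + 6561)

κ_4 = D^4[K](0) = 6435/128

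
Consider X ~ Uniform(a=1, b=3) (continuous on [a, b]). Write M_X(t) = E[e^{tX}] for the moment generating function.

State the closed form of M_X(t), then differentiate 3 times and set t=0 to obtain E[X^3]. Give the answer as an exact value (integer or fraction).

E[X^3] = d^3M/dt^3 |_{t=0} = 10

M_X(t) = (e^(3*t) - e^(t))/(2*t)
dM/dt = (3*t*e^(3*t) - t*e^(t) - e^(3*t) + e^(t))/(2*t^2)
d^2M/dt^2 = (9*t^2*e^(3*t) - t^2*e^(t) - 6*t*e^(3*t) + 2*t*e^(t) + 2*e^(3*t) - 2*e^(t))/(2*t^3)
d^3M/dt^3 = (27*t^3*e^(3*t) - t^3*e^(t) - 27*t^2*e^(3*t) + 3*t^2*e^(t) + 18*t*e^(3*t) - 6*t*e^(t) - 6*e^(3*t) + 6*e^(t))/(2*t^4)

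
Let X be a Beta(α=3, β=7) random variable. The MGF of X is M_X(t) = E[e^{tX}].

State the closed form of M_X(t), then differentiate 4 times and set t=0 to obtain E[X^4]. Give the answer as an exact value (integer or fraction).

M_X(t) = ₁F₁(3; 10; t)
D^4[M](t) = 3*₁F₁(7; 14; t)/143

E[X^4] = D^4[M](0) = 3/143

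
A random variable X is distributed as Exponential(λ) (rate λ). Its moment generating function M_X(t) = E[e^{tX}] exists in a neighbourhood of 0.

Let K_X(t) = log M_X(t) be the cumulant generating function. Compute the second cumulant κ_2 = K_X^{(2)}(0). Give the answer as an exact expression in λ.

M_X(t) = λ/(λ - t)
K_X(t) = log M_X(t) = log(λ) - log(λ - t)
D^2[K](t) = 1/(λ^2 - 2*λ*t + t^2)

κ_2 = D^2[K](0) = λ^(-2)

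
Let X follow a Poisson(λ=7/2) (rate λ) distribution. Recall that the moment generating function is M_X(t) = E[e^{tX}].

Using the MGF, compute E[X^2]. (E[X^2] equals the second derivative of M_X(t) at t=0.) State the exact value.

M_X(t) = e^(7*e^(t)/2 - 7/2)
M′(t) = 7*e^(-7/2)*e^(t)*e^(7*e^(t)/2)/2
M′′(t) = (49*e^(2*t)*e^(7*e^(t)/2) + 14*e^(t)*e^(7*e^(t)/2))*e^(-7/2)/4

E[X^2] = M′′(0) = 63/4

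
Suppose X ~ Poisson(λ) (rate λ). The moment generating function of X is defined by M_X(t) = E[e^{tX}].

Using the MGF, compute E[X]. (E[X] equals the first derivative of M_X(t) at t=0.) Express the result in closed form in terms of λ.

M_X(t) = e^(λ*(e^(t) - 1))
M′(t) = λ*e^(-λ)*e^(t)*e^(λ*e^(t))

E[X] = M′(0) = λ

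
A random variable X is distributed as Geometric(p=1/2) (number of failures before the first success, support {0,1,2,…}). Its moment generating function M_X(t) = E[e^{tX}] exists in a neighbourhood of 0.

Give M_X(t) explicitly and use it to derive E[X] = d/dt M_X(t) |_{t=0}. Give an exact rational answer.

E[X] = M^(1)(0) = 1

M_X(t) = 1/(2*(1 - e^(t)/2))
M^(1)(t) = e^(t)/(e^(2*t) - 4*e^(t) + 4)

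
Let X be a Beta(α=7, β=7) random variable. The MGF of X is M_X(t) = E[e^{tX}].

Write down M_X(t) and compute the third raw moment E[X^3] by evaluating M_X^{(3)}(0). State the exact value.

E[X^3] = M′′′(0) = 3/20

M_X(t) = ₁F₁(7; 14; t)
M′(t) = ₁F₁(8; 15; t)/2
M′′(t) = 4*₁F₁(9; 16; t)/15
M′′′(t) = 3*₁F₁(10; 17; t)/20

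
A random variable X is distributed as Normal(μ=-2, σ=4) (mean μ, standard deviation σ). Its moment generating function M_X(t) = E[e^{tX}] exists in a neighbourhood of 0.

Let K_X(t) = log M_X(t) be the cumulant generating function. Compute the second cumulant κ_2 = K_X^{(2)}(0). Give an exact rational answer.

M_X(t) = e^(8*t^2 - 2*t)
K_X(t) = log M_X(t) = 8*t^2 - 2*t
dK/dt = 16*t - 2
d^2K/dt^2 = 16

κ_2 = d^2K/dt^2 |_{t=0} = 16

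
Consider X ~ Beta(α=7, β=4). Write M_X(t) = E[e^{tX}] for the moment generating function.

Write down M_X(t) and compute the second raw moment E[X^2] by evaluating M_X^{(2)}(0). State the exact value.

E[X^2] = D^2[M](0) = 14/33

M_X(t) = ₁F₁(7; 11; t)
D^2[M](t) = 14*₁F₁(9; 13; t)/33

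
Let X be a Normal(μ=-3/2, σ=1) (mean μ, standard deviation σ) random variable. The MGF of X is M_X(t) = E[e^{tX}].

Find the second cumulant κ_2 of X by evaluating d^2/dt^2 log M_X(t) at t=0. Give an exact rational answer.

κ_2 = D^2[K](0) = 1

M_X(t) = e^(t^2/2 - 3*t/2)
K_X(t) = log M_X(t) = t^2/2 - 3*t/2
D^2[K](t) = 1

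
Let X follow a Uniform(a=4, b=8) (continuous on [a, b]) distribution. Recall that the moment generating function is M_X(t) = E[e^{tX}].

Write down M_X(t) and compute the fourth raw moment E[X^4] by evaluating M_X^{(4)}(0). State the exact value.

E[X^4] = D^4[M](0) = 7936/5

M_X(t) = (e^(8*t) - e^(4*t))/(4*t)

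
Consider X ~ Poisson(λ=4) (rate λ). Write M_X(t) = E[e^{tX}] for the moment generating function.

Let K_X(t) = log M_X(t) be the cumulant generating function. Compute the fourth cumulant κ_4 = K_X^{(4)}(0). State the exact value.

κ_4 = D^4[K](0) = 4

M_X(t) = e^(4*e^(t) - 4)
K_X(t) = log M_X(t) = 4*e^(t) - 4
D^4[K](t) = 4*e^(t)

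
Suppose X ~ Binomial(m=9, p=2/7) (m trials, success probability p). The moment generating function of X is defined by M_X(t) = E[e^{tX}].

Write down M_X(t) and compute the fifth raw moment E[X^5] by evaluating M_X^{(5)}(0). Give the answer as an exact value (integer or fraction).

M_X(t) = (2*e^(t)/7 + 5/7)^9

E[X^5] = M^(5)(0) = 1476414/2401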